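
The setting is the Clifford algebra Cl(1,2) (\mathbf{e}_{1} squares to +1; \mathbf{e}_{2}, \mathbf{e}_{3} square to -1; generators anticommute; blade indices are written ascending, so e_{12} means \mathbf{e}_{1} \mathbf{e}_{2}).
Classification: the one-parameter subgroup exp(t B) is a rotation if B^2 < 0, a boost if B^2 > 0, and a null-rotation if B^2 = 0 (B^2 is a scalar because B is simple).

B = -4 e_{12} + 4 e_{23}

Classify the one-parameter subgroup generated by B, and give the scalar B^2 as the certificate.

B^2 term by term: the squares give (-4)^2*(e_{12})^2 + (4)^2*(e_{23})^2 = 16*(+1) + 16*(-1) = 0 (each basis 2-blade squares to minus the product of its generators' squares); cross terms between blades sharing an index anticommute and cancel. So B^2 = 0.
Answer: null-rotation, certificate B^2 = 0. The scalar 0 is the complete invariant here: its sign names the subgroup type.


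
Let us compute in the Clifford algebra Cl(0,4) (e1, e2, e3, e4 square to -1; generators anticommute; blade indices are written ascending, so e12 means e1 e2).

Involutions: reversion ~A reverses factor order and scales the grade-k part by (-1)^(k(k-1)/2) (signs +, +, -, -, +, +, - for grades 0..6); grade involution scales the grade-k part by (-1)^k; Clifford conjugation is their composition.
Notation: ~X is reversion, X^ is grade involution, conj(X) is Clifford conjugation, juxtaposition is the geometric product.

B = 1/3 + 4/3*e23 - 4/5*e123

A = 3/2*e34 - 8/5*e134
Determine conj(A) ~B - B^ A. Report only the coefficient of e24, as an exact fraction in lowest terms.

first term: 82/25*e24 - 1/2*e34 + 14/15*e124 - 8/15*e134
second term: -82/25*e24 + 1/2*e34 + 14/15*e124 - 8/15*e134
Answer: 164/25


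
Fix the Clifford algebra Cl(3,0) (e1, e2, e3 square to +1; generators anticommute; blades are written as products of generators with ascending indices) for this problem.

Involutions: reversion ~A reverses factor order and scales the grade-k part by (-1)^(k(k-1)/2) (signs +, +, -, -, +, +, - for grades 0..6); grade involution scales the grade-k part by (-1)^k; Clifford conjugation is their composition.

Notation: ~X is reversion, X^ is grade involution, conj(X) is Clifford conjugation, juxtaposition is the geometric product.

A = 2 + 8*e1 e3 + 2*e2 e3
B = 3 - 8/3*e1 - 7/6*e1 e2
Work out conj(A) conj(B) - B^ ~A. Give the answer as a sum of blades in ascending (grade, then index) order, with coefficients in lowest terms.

first term: 6 + 16/3*e1 + 64/3*e3 + 7/3*e1 e2 - 65/3*e1 e3 - 46/3*e2 e3 - 16/3*e1 e2 e3
second term: 6 + 16/3*e1 - 64/3*e3 - 7/3*e1 e2 - 65/3*e1 e3 - 46/3*e2 e3 - 16/3*e1 e2 e3
Answer: 128/3*e3 + 14/3*e1 e2


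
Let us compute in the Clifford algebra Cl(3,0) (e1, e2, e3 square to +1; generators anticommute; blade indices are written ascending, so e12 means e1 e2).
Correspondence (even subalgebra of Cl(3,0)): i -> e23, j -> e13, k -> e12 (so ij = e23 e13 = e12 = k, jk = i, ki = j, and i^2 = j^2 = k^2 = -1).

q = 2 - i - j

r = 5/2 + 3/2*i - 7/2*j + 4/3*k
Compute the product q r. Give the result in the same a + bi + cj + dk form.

In blades: q = 2 - e13 - e23, r = 5/2 + 4/3*e12 - 7/2*e13 + 3/2*e23.
Distribute q over r term by term (generator squares from the signature, products reordered to ascending indices): (2)*r = 5 + 8/3*e12 - 7*e13 + 3*e23; (-e13)*r = -7/2 + 3/2*e12 - 5/2*e13 - 4/3*e23; (-e23)*r = 3/2 + 7/2*e12 + 4/3*e13 - 5/2*e23.
Sum: 3 + 23/3*e12 - 49/6*e13 - 5/6*e23; translating back through the correspondence:
Answer: 3 - 5/6*i - 49/6*j + 23/3*k


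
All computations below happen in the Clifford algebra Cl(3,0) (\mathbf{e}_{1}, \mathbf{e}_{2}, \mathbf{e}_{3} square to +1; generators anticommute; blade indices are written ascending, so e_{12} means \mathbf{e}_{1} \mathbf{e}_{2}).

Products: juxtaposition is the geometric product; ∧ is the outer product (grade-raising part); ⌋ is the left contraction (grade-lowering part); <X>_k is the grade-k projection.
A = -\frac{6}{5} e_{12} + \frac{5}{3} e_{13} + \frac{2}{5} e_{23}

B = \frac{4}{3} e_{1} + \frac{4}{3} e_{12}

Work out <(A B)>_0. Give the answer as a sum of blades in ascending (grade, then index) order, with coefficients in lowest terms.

step 1: \frac{8}{5} + \frac{8}{5} e_{2} - \frac{20}{9} e_{3} - \frac{8}{15} e_{13} + \frac{20}{9} e_{23} + \frac{8}{15} e_{123}
step 2: \frac{8}{5}
Answer: \frac{8}{5}


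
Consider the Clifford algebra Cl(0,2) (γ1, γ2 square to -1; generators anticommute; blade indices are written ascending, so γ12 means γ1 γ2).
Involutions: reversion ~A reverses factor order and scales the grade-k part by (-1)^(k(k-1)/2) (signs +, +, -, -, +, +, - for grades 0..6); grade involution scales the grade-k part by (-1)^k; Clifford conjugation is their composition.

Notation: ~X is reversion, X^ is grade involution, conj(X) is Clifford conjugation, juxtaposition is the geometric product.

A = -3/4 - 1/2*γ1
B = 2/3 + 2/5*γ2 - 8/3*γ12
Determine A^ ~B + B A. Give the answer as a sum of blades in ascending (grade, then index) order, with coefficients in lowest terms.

first term: -1/2 + 1/3*γ1 - 49/30*γ2 - 9/5*γ12
second term: -1/2 - 1/3*γ1 + 31/30*γ2 + 11/5*γ12
Answer: -1 - 3/5*γ2 + 2/5*γ12


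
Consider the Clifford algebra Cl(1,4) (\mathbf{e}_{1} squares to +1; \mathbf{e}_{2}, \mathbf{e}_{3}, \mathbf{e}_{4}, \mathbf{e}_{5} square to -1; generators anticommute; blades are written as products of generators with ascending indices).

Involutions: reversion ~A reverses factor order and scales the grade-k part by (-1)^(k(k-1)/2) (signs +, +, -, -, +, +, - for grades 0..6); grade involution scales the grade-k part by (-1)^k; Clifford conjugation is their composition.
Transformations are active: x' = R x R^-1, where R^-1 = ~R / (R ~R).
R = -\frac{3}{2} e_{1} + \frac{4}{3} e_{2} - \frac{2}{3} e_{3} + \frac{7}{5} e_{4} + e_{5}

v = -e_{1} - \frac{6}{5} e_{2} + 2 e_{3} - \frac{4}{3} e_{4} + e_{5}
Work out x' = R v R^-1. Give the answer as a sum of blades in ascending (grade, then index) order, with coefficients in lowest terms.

~R = -\frac{3}{2} e_{1} + \frac{4}{3} e_{2} - \frac{2}{3} e_{3} + \frac{7}{5} e_{4} + e_{5}, and R ~R = -\frac{2639}{900}, so R^-1 = ~R / (-\frac{2639}{900}).
R v = \frac{53}{10} + \frac{47}{15} e_{1} e_{2} - \frac{11}{3} e_{1} e_{3} + \frac{17}{5} e_{1} e_{4} - \frac{1}{2} e_{1} e_{5} + \frac{28}{15} e_{2} e_{3} - \frac{22}{225} e_{2} e_{4} + \frac{38}{15} e_{2} e_{5} - \frac{86}{45} e_{3} e_{4} - \frac{8}{3} e_{3} e_{5} + \frac{41}{15} e_{4} e_{5}
Answer: \frac{16949}{2639} e_{1} - \frac{47766}{13195} e_{2} + \frac{1082}{2639} e_{3} - \frac{4216}{1131} e_{4} - \frac{12179}{2639} e_{5}


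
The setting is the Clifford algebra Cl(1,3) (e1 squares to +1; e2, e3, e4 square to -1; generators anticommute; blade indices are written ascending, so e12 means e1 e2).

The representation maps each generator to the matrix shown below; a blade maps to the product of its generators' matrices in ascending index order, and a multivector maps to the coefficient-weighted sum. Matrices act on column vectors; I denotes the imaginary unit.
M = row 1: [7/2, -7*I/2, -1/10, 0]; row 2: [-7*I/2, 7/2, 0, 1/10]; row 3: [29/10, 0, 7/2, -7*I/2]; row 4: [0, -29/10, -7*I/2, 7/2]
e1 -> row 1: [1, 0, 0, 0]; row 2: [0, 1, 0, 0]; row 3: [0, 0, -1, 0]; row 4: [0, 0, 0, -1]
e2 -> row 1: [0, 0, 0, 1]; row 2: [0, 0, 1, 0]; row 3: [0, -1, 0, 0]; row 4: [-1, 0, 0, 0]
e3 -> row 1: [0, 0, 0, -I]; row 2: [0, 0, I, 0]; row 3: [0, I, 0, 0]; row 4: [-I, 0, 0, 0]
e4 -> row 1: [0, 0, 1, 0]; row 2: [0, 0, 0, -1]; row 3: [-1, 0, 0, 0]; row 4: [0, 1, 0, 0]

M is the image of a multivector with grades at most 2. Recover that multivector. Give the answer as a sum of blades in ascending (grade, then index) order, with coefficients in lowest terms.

Method: the blade images are trace-orthogonal — tr(rho(e_A) rho(e_B)^-1) = 4 if A = B and 0 otherwise — and rho(e_A)^-1 = (e_A)^2 * rho(e_A) with (e_A)^2 = +1 or -1, so the coefficient of e_A in the preimage is (e_A)^2 * tr(M rho(e_A))/4.
Nonzero projections over blades of grade <= 2: 1: (1)^2 = +1, tr(M 1) = 14, coefficient 7/2; e4: (e4)^2 = -1, tr(M rho(e4)) = 6, coefficient -3/2; e14: (e14)^2 = +1, tr(M rho(e14)) = 28/5, coefficient 7/5; e34: (e34)^2 = -1, tr(M rho(e34)) = -14, coefficient 7/2. Every other blade of grade <= 2 projects to 0.
Answer: 7/2 - 3/2*e4 + 7/5*e14 + 7/2*e34


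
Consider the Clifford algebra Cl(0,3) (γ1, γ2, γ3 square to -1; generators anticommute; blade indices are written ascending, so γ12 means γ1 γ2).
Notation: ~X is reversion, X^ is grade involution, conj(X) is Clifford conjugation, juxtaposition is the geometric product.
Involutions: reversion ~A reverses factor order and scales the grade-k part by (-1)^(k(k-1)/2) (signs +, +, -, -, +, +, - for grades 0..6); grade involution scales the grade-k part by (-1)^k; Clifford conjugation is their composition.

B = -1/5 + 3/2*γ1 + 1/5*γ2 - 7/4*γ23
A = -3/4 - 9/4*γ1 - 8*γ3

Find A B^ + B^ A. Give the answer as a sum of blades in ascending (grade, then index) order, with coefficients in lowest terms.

first term: -129/40 + 63/40*γ1 + 283/20*γ2 + 8/5*γ3 + 9/20*γ12 - 12*γ13 - 23/80*γ23 + 63/16*γ123
second term: -129/40 + 63/40*γ1 - 277/20*γ2 + 8/5*γ3 - 9/20*γ12 + 12*γ13 + 233/80*γ23 + 63/16*γ123
Answer: -129/20 + 63/20*γ1 + 3/10*γ2 + 16/5*γ3 + 21/8*γ23 + 63/8*γ123


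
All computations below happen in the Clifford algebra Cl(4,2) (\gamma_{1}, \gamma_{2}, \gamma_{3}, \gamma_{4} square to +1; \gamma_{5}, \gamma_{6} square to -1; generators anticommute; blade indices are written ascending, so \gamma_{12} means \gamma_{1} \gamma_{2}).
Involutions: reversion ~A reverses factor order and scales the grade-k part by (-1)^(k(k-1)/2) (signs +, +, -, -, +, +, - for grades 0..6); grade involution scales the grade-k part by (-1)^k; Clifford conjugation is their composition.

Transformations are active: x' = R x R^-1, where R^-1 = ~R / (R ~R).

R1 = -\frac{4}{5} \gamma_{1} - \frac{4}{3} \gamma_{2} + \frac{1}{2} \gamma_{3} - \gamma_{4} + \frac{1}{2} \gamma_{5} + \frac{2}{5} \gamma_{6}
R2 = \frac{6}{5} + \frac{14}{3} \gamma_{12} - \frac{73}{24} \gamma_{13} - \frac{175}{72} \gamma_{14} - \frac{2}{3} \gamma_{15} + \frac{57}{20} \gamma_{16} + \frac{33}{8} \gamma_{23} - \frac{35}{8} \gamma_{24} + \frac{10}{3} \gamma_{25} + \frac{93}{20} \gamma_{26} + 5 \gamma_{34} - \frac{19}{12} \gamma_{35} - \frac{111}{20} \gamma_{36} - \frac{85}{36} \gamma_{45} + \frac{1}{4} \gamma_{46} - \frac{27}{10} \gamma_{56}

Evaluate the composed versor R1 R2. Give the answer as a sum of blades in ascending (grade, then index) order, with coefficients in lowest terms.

Distribute over the terms of R1 (each basis-blade product reordered to ascending indices, repeated generators contracted through their squares):
(-\frac{4}{5} \gamma_{1}) R2 = -\frac{24}{25} \gamma_{1} - \frac{56}{15} \gamma_{2} + \frac{73}{30} \gamma_{3} + \frac{35}{18} \gamma_{4} + \frac{8}{15} \gamma_{5} - \frac{57}{25} \gamma_{6} - \frac{33}{10} \gamma_{123} + \frac{7}{2} \gamma_{124} - \frac{8}{3} \gamma_{125} - \frac{93}{25} \gamma_{126} - 4 \gamma_{134} + \frac{19}{15} \gamma_{135} + \frac{111}{25} \gamma_{136} + \frac{17}{9} \gamma_{145} - \frac{1}{5} \gamma_{146} + \frac{54}{25} \gamma_{156}
(-\frac{4}{3} \gamma_{2}) R2 = \frac{56}{9} \gamma_{1} - \frac{8}{5} \gamma_{2} - \frac{11}{2} \gamma_{3} + \frac{35}{6} \gamma_{4} - \frac{40}{9} \gamma_{5} - \frac{31}{5} \gamma_{6} - \frac{73}{18} \gamma_{123} - \frac{175}{54} \gamma_{124} - \frac{8}{9} \gamma_{125} + \frac{19}{5} \gamma_{126} - \frac{20}{3} \gamma_{234} + \frac{19}{9} \gamma_{235} + \frac{37}{5} \gamma_{236} + \frac{85}{27} \gamma_{245} - \frac{1}{3} \gamma_{246} + \frac{18}{5} \gamma_{256}
(\frac{1}{2} \gamma_{3}) R2 = \frac{73}{48} \gamma_{1} - \frac{33}{16} \gamma_{2} + \frac{3}{5} \gamma_{3} + \frac{5}{2} \gamma_{4} - \frac{19}{24} \gamma_{5} - \frac{111}{40} \gamma_{6} + \frac{7}{3} \gamma_{123} + \frac{175}{144} \gamma_{134} + \frac{1}{3} \gamma_{135} - \frac{57}{40} \gamma_{136} + \frac{35}{16} \gamma_{234} - \frac{5}{3} \gamma_{235} - \frac{93}{40} \gamma_{236} - \frac{85}{72} \gamma_{345} + \frac{1}{8} \gamma_{346} - \frac{27}{20} \gamma_{356}
(-\gamma_{4}) R2 = -\frac{175}{72} \gamma_{1} - \frac{35}{8} \gamma_{2} + 5 \gamma_{3} - \frac{6}{5} \gamma_{4} + \frac{85}{36} \gamma_{5} - \frac{1}{4} \gamma_{6} - \frac{14}{3} \gamma_{124} + \frac{73}{24} \gamma_{134} - \frac{2}{3} \gamma_{145} + \frac{57}{20} \gamma_{146} - \frac{33}{8} \gamma_{234} + \frac{10}{3} \gamma_{245} + \frac{93}{20} \gamma_{246} - \frac{19}{12} \gamma_{345} - \frac{111}{20} \gamma_{346} + \frac{27}{10} \gamma_{456}
(\frac{1}{2} \gamma_{5}) R2 = -\frac{1}{3} \gamma_{1} + \frac{5}{3} \gamma_{2} - \frac{19}{24} \gamma_{3} - \frac{85}{72} \gamma_{4} + \frac{3}{5} \gamma_{5} + \frac{27}{20} \gamma_{6} + \frac{7}{3} \gamma_{125} - \frac{73}{48} \gamma_{135} - \frac{175}{144} \gamma_{145} - \frac{57}{40} \gamma_{156} + \frac{33}{16} \gamma_{235} - \frac{35}{16} \gamma_{245} - \frac{93}{40} \gamma_{256} + \frac{5}{2} \gamma_{345} + \frac{111}{40} \gamma_{356} - \frac{1}{8} \gamma_{456}
(\frac{2}{5} \gamma_{6}) R2 = \frac{57}{50} \gamma_{1} + \frac{93}{50} \gamma_{2} - \frac{111}{50} \gamma_{3} + \frac{1}{10} \gamma_{4} - \frac{27}{25} \gamma_{5} + \frac{12}{25} \gamma_{6} + \frac{28}{15} \gamma_{126} - \frac{73}{60} \gamma_{136} - \frac{35}{36} \gamma_{146} - \frac{4}{15} \gamma_{156} + \frac{33}{20} \gamma_{236} - \frac{7}{4} \gamma_{246} + \frac{4}{3} \gamma_{256} + 2 \gamma_{346} - \frac{19}{30} \gamma_{356} - \frac{17}{18} \gamma_{456}
Summing the partial products and collecting blades:
Answer: \frac{6191}{1200} \gamma_{1} - \frac{9893}{1200} \gamma_{2} - \frac{287}{600} \gamma_{3} + \frac{2879}{360} \gamma_{4} - \frac{1693}{600} \gamma_{5} - \frac{387}{40} \gamma_{6} - \frac{226}{45} \gamma_{123} - \frac{119}{27} \gamma_{124} - \frac{11}{9} \gamma_{125} + \frac{146}{75} \gamma_{126} + \frac{37}{144} \gamma_{134} + \frac{19}{240} \gamma_{135} + \frac{1079}{600} \gamma_{136} + \frac{1}{144} \gamma_{145} + \frac{151}{90} \gamma_{146} + \frac{281}{600} \gamma_{156} - \frac{413}{48} \gamma_{234} + \frac{361}{144} \gamma_{235} + \frac{269}{40} \gamma_{236} + \frac{1855}{432} \gamma_{245} + \frac{77}{30} \gamma_{246} + \frac{313}{120} \gamma_{256} - \frac{19}{72} \gamma_{345} - \frac{137}{40} \gamma_{346} + \frac{19}{24} \gamma_{356} + \frac{587}{360} \gamma_{456}


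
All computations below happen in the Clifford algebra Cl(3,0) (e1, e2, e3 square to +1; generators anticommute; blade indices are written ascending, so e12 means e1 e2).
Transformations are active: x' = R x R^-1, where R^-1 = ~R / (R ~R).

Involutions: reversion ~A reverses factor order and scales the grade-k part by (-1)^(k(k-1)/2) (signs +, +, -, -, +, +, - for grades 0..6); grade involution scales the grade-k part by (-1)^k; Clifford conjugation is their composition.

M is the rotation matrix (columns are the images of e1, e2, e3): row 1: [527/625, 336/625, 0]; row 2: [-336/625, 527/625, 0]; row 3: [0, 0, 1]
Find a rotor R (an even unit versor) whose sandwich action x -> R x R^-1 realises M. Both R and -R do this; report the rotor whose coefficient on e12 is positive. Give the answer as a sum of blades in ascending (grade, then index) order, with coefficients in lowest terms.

Method: write R = a + b12*e12 + b13*e13 + b23*e23 with a^2 + b12^2 + b13^2 + b23^2 = 1 (so R^-1 = ~R). Expanding the columns R e_j ~R gives tr M = 4a^2 - 1 and, from the antisymmetric part, M21 - M12 = -4a*b12, M13 - M31 = 4a*b13, M32 - M23 = -4a*b23.
Here tr M = 1679/625, so a^2 = (1 + tr M)/4 = 576/625 and a = ±24/25. Taking a = 24/25: M21 - M12 = -672/625, M13 - M31 = 0, M32 - M23 = 0, giving b12 = 7/25, b13 = 0, b23 = 0, i.e. R = 24/25 + 7/25*e12.
Its e12 coefficient is already positive.
Answer: 24/25 + 7/25*e12. Why the constraint matters: R and -R act identically through the sandwich — M has trace 1679/625 either way — so only the sign condition on e12 picks one of the two preimages.


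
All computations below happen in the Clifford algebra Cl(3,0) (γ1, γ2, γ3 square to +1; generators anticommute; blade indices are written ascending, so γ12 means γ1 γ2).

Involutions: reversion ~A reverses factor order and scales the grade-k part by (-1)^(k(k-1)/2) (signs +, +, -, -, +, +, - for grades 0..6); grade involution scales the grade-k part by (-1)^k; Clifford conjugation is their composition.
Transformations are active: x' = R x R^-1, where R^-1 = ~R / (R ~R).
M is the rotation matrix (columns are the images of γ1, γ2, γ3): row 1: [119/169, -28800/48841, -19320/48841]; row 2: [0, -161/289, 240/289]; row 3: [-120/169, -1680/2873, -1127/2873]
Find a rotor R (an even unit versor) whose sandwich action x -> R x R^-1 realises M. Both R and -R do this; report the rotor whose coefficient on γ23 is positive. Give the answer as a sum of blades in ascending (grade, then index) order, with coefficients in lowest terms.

Method: write R = a + b12*γ12 + b13*γ13 + b23*γ23 with a^2 + b12^2 + b13^2 + b23^2 = 1 (so R^-1 = ~R). Expanding the columns R e_j ~R gives tr M = 4a^2 - 1 and, from the antisymmetric part, M21 - M12 = -4a*b12, M13 - M31 = 4a*b13, M32 - M23 = -4a*b23.
Here tr M = -11977/48841, so a^2 = (1 + tr M)/4 = 9216/48841 and a = ±96/221. Taking a = 96/221: M21 - M12 = 28800/48841, M13 - M31 = 15360/48841, M32 - M23 = -69120/48841, giving b12 = -75/221, b13 = 40/221, b23 = 180/221, i.e. R = 96/221 - 75/221*γ12 + 40/221*γ13 + 180/221*γ23.
Its γ23 coefficient is already positive.
Answer: 96/221 - 75/221*γ12 + 40/221*γ13 + 180/221*γ23. Key observation: the double cover Spin(3) -> SO(3) sends R and -R to the same matrix (trace -11977/48841 here), so the stated sign of the γ23 coefficient is what selects one sheet.


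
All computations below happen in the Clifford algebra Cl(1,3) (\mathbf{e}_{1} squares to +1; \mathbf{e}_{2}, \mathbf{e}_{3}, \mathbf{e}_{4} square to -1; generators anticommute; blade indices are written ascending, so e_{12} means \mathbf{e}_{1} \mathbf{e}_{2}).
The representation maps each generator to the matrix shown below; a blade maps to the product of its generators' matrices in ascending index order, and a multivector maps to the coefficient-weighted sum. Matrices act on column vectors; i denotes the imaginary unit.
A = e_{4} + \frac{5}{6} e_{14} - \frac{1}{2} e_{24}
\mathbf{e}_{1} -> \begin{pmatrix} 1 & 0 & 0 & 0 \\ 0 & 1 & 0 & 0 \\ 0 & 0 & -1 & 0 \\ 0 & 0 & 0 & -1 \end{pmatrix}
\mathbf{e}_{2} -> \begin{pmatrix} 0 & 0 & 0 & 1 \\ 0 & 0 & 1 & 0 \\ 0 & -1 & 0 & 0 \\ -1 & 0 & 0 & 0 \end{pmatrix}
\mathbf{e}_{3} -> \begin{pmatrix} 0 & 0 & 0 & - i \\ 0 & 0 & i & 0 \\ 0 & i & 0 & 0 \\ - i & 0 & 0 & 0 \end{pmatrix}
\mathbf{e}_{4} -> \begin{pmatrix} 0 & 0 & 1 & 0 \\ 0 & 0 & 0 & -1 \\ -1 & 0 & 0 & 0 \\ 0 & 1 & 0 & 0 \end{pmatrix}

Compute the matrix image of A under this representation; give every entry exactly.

Bivector images (products of the table entries): rho(e_{14}) = rho(\mathbf{e}_{1})rho(\mathbf{e}_{4}) = \begin{pmatrix} 0 & 0 & 1 & 0 \\ 0 & 0 & 0 & -1 \\ 1 & 0 & 0 & 0 \\ 0 & -1 & 0 & 0 \end{pmatrix}; rho(e_{24}) = rho(\mathbf{e}_{2})rho(\mathbf{e}_{4}) = \begin{pmatrix} 0 & 1 & 0 & 0 \\ -1 & 0 & 0 & 0 \\ 0 & 0 & 0 & 1 \\ 0 & 0 & -1 & 0 \end{pmatrix}.
M = (1)*rho(e_{4}) + (\frac{5}{6})*rho(e_{14}) + (-\frac{1}{2})*rho(e_{24}), summed entrywise:
Answer: \begin{pmatrix} 0 & - \frac{1}{2} & \frac{11}{6} & 0 \\ \frac{1}{2} & 0 & 0 & - \frac{11}{6} \\ - \frac{1}{6} & 0 & 0 & - \frac{1}{2} \\ 0 & \frac{1}{6} & \frac{1}{2} & 0 \end{pmatrix}


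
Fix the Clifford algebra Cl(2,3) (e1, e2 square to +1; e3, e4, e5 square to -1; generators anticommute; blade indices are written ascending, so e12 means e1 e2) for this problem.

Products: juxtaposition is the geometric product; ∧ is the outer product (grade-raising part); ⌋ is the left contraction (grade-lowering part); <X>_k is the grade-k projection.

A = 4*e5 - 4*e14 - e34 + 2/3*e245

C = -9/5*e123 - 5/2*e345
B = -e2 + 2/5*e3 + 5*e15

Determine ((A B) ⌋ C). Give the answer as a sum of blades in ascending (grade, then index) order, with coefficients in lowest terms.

step 1: 20*e1 - 2/5*e4 + 4*e25 - 8/5*e35 + 58/3*e45 - 2/3*e124 + 8/5*e134 + e234 - 5*e1345 + 4/15*e2345
step 2: 145/3*e3 + 4*e4 - 36*e23 + e35
Answer: 145/3*e3 + 4*e4 - 36*e23 + e35


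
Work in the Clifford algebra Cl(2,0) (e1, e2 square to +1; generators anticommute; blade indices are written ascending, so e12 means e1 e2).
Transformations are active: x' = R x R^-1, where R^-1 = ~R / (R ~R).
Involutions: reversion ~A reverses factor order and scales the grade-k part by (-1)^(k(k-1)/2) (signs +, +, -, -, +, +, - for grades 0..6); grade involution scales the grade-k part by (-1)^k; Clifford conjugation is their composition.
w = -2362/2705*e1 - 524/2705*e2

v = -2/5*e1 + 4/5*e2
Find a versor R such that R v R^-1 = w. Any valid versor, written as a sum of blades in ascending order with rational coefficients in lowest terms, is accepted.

Why this works: both vectors square to 4/5, so q(v) = q(w) and R = v + w = -3444/2705*e1 + 328/541*e2 carries v to w — its own direction survives, the complement (v - w)/2 flips.
Answer: -3444/2705*e1 + 328/541*e2


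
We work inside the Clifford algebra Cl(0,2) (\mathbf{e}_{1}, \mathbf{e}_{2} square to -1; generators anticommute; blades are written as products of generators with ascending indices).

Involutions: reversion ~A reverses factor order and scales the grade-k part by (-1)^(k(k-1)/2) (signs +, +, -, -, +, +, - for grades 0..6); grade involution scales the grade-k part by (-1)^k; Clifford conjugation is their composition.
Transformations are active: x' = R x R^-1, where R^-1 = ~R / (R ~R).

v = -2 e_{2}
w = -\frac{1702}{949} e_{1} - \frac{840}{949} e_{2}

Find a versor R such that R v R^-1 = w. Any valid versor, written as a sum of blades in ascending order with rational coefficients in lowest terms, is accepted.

Equal squares first: v^2 = w^2 = -4. Then v + w = -\frac{1702}{949} e_{1} - \frac{2738}{949} e_{2} is a versor taking v to w, provided it is invertible.
Answer: -\frac{1702}{949} e_{1} - \frac{2738}{949} e_{2}


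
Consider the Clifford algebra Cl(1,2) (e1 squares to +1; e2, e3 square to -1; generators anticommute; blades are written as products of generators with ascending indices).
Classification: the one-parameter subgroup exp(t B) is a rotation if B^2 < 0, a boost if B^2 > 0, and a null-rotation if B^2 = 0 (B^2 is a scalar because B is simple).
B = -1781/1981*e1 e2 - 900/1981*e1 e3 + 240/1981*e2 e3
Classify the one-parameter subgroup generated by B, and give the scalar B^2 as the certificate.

B^2 term by term: the squares give (-1781/1981)^2*(e1 e2)^2 + (-900/1981)^2*(e1 e3)^2 + (240/1981)^2*(e2 e3)^2 = 3171961/3924361*(+1) + 810000/3924361*(+1) + 57600/3924361*(-1) = 1 (each basis 2-blade squares to minus the product of its generators' squares); cross terms between blades sharing an index anticommute and cancel. So B^2 = 1.
Answer: boost, certificate B^2 = 1. B^2 = 1 is basis-independent, so its sign is the whole story.


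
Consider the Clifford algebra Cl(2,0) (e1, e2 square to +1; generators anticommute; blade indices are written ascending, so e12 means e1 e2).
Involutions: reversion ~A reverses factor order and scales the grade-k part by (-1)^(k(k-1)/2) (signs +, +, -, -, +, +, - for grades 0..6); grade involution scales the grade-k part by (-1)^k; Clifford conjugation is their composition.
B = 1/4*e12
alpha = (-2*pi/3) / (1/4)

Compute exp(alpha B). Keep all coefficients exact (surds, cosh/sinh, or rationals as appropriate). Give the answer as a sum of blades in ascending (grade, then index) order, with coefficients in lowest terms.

B^2 = (1/4)^2*(e12)^2 = 1/16*(-1) = -1/16 (a basis 2-blade squares to minus the product of its generators' squares).
B^2 = -1/16 — B^2 < 0, so the exponential closes trigonometrically: l = 1/4, alpha*l = -2*pi/3, so exp(alpha B) = cos(-2*pi/3) + (sin(-2*pi/3)/(1/4))*B = -1/2 + (-2*sqrt(3))*B.
Answer: -1/2 - sqrt(3)/2*e12


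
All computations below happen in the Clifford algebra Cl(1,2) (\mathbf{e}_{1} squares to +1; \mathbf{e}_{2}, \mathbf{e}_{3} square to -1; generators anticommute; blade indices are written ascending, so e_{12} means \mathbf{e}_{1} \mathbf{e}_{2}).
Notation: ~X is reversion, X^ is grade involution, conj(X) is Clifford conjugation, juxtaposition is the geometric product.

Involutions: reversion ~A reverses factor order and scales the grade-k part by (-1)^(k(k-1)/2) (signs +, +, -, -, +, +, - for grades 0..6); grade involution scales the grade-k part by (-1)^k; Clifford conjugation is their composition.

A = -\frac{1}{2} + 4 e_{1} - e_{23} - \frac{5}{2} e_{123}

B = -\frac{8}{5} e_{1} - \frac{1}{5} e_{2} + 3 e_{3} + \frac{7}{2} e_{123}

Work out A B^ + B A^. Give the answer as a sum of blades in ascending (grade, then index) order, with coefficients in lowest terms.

first term: -\frac{47}{20} - \frac{43}{10} e_{1} - \frac{31}{10} e_{2} + \frac{13}{10} e_{3} - \frac{67}{10} e_{12} - \frac{25}{2} e_{13} - 18 e_{23} + \frac{3}{20} e_{123}
second term: -\frac{47}{20} + \frac{43}{10} e_{1} - \frac{29}{10} e_{2} - \frac{17}{10} e_{3} - \frac{83}{10} e_{12} + \frac{23}{2} e_{13} - 18 e_{23} - \frac{3}{20} e_{123}
Answer: -\frac{47}{10} - 6 e_{2} - \frac{2}{5} e_{3} - 15 e_{12} - e_{13} - 36 e_{23}


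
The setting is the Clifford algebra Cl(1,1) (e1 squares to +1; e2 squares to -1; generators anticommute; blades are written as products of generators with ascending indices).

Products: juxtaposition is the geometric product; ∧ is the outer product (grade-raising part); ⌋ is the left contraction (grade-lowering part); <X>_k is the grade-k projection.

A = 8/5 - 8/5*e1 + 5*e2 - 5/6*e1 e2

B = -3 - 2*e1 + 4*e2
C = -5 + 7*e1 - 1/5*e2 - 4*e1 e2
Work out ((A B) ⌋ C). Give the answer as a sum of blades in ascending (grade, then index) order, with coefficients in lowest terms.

step 1: -108/5 + 74/15*e1 - 154/15*e2 + 61/10*e1 e2
step 2: 2902/25 - 1652/15*e1 - 1156/75*e2 + 432/5*e1 e2
Answer: 2902/25 - 1652/15*e1 - 1156/75*e2 + 432/5*e1 e2


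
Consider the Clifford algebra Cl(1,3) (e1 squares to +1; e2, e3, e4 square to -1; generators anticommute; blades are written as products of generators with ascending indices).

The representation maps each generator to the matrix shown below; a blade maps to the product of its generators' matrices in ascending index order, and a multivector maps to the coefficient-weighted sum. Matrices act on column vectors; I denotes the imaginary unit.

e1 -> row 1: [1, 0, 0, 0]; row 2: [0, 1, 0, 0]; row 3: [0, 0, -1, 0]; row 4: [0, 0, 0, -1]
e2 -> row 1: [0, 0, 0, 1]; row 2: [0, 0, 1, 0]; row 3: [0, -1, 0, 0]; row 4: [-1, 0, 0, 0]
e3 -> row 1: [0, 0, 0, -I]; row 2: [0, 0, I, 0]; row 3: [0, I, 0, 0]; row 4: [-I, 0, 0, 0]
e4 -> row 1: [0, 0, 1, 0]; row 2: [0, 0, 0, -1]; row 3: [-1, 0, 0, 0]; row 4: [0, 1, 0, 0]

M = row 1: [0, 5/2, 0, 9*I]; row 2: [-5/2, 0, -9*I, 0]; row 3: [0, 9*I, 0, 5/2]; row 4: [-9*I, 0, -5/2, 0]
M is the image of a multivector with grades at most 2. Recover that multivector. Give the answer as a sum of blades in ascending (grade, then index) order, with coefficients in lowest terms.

Method: the blade images are trace-orthogonal — tr(rho(e_A) rho(e_B)^-1) = 4 if A = B and 0 otherwise — and rho(e_A)^-1 = (e_A)^2 * rho(e_A) with (e_A)^2 = +1 or -1, so the coefficient of e_A in the preimage is (e_A)^2 * tr(M rho(e_A))/4.
Nonzero projections over blades of grade <= 2: e1 e3: (e1 e3)^2 = +1, tr(M rho(e1 e3)) = -36, coefficient -9; e2 e4: (e2 e4)^2 = -1, tr(M rho(e2 e4)) = -10, coefficient 5/2. Every other blade of grade <= 2 projects to 0.
Answer: -9*e1 e3 + 5/2*e2 e4


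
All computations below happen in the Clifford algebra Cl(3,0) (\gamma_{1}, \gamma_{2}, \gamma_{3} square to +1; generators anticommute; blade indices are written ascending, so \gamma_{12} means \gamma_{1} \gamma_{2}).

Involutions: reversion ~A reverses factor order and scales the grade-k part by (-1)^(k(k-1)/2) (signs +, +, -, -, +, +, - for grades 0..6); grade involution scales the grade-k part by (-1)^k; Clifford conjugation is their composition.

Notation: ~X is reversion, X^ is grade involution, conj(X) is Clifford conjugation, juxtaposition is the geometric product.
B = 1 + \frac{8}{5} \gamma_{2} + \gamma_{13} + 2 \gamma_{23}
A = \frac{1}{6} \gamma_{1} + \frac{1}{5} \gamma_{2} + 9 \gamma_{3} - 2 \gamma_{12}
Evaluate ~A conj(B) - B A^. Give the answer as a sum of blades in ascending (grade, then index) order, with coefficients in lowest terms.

first term: -\frac{8}{25} + \frac{179}{30} \gamma_{1} + \frac{91}{5} \gamma_{2} + \frac{253}{30} \gamma_{3} + \frac{26}{15} \gamma_{12} - 4 \gamma_{13} + \frac{82}{5} \gamma_{23} - \frac{2}{15} \gamma_{123}
second term: -\frac{8}{25} - \frac{179}{30} \gamma_{1} - \frac{91}{5} \gamma_{2} - \frac{253}{30} \gamma_{3} - \frac{26}{15} \gamma_{12} + 4 \gamma_{13} - \frac{82}{5} \gamma_{23} - \frac{2}{15} \gamma_{123}
Answer: \frac{179}{15} \gamma_{1} + \frac{182}{5} \gamma_{2} + \frac{253}{15} \gamma_{3} + \frac{52}{15} \gamma_{12} - 8 \gamma_{13} + \frac{164}{5} \gamma_{23}


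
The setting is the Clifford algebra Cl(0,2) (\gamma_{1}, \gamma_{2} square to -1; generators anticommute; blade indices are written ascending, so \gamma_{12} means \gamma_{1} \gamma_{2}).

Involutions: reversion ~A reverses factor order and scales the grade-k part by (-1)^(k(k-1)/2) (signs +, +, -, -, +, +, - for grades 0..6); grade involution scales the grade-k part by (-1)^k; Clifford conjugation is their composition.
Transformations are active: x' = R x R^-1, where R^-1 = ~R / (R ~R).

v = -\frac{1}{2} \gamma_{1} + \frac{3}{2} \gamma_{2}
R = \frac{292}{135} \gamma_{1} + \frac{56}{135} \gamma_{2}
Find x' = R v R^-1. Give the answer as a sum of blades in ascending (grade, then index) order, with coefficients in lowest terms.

~R = \frac{292}{135} \gamma_{1} + \frac{56}{135} \gamma_{2}, and R ~R = -\frac{3536}{729}, so R^-1 = ~R / (-\frac{3536}{729}).
R v = \frac{62}{135} + \frac{466}{135} \gamma_{12}
Answer: \frac{999}{11050} \gamma_{1} - \frac{17443}{11050} \gamma_{2}


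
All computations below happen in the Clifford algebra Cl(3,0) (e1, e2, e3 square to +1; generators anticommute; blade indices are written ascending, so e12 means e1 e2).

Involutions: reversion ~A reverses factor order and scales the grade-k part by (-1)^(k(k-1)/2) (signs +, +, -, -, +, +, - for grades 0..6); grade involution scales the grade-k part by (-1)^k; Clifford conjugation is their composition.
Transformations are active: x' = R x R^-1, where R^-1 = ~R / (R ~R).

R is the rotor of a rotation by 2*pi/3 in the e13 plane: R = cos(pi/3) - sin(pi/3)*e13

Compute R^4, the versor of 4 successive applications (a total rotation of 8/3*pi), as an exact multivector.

Because a rotor carries half the rotation angle, composing 4 copies of this e13-plane rotor multiplies the phase: 4*(pi/3) = 4*pi/3, hence R^4 = cos(4*pi/3) - sin(4*pi/3)*e13.
cos(4*pi/3) = -1/2 and sin(4*pi/3) = -sqrt(3)/2, so R^4 = -1/2 + sqrt(3)/2*e13. The net rotation is 2/3*pi (after discarding 1 full turn, each of which contributes a factor -1 to the rotor); the rotor keeps the half-angle phase exactly.
Answer: -1/2 + sqrt(3)/2*e13


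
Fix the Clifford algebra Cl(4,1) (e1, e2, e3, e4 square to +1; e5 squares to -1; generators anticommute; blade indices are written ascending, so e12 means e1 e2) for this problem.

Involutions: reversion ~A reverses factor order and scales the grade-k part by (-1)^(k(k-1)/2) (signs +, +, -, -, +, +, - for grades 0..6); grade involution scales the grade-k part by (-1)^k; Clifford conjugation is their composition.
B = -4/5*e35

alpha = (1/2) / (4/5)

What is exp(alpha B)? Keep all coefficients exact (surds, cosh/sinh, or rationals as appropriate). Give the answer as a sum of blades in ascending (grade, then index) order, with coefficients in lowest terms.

B^2 = (-4/5)^2*(e35)^2 = 16/25*(+1) = 16/25 (a basis 2-blade squares to minus the product of its generators' squares).
B^2 = 16/25 — hyperbolic case — the even/odd split gives cosh and sinh: l = 4/5, alpha*l = 1/2, so exp(alpha B) = cosh(1/2) + (sinh(1/2)/(4/5))*B = cosh(1/2) + (5*sinh(1/2)/4)*B.
Answer: cosh(1/2) - sinh(1/2)*e35


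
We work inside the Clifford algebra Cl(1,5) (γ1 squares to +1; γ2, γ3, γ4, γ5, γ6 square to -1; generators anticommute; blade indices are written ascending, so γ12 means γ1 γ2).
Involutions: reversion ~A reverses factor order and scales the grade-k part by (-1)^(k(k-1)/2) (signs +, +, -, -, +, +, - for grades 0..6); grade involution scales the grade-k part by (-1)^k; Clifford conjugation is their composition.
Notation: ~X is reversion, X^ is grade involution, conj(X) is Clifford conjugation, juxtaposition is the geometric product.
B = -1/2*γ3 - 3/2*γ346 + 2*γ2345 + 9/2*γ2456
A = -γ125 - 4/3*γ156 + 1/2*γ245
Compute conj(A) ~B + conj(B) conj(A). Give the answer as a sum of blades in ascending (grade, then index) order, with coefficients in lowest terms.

first term: γ3 + 9/4*γ6 + 6*γ124 + 2*γ134 - 9/2*γ146 - 1/2*γ1235 + 2*γ1345 + 2/3*γ1356 - 1/4*γ2345 + 3/4*γ2356 - 8/3*γ12346 - 3/2*γ123456
second term: -γ3 - 9/4*γ6 + 6*γ124 + 2*γ134 - 9/2*γ146 - 1/2*γ1235 - 2*γ1345 + 2/3*γ1356 - 1/4*γ2345 - 3/4*γ2356 + 8/3*γ12346 - 3/2*γ123456
Answer: 12*γ124 + 4*γ134 - 9*γ146 - γ1235 + 4/3*γ1356 - 1/2*γ2345 - 3*γ123456


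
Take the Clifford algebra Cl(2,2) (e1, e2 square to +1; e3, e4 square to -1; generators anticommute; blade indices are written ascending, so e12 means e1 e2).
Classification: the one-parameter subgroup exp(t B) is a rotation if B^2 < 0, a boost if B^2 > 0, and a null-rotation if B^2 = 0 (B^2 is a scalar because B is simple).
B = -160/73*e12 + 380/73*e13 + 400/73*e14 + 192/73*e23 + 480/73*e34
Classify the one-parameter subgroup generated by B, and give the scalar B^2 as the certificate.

B^2 term by term: the squares give (-160/73)^2*(e12)^2 + (380/73)^2*(e13)^2 + (400/73)^2*(e14)^2 + (192/73)^2*(e23)^2 + (480/73)^2*(e34)^2 = 25600/5329*(-1) + 144400/5329*(+1) + 160000/5329*(+1) + 36864/5329*(+1) + 230400/5329*(-1) = 16 (each basis 2-blade squares to minus the product of its generators' squares); cross terms between blades sharing an index anticommute and cancel; the commuting (index-disjoint) pairs give grade-4 terms 2*c*c'*(blade product), which cancel blade by blade — e1234: -153600/5329 + 153600/5329 = 0 — confirming B is simple. So B^2 = 16.
Answer: boost, certificate B^2 = 16. One invariant decides it: the square 16 survives every conjugation, and its sign is exactly the classification.


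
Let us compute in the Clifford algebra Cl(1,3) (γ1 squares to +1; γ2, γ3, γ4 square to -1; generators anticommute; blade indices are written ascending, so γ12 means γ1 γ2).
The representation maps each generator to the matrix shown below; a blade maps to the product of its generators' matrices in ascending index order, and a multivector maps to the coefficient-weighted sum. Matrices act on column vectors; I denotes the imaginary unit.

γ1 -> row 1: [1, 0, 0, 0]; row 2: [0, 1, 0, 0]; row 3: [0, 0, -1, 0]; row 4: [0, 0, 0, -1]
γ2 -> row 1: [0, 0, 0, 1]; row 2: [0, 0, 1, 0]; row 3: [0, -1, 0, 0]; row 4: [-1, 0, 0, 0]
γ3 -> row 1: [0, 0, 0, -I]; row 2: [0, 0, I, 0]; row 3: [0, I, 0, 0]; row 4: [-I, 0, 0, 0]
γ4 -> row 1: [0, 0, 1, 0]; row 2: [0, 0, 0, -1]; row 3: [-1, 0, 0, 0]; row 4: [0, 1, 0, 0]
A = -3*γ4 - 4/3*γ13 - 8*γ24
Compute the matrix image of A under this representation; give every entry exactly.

Bivector images (products of the table entries): rho(γ13) = rho(γ1)rho(γ3) = row 1: [0, 0, 0, -I]; row 2: [0, 0, I, 0]; row 3: [0, -I, 0, 0]; row 4: [I, 0, 0, 0]; rho(γ24) = rho(γ2)rho(γ4) = row 1: [0, 1, 0, 0]; row 2: [-1, 0, 0, 0]; row 3: [0, 0, 0, 1]; row 4: [0, 0, -1, 0].
M = (-3)*rho(γ4) + (-4/3)*rho(γ13) + (-8)*rho(γ24), summed entrywise:
Answer: row 1: [0, -8, -3, 4*I/3]; row 2: [8, 0, -4*I/3, 3]; row 3: [3, 4*I/3, 0, -8]; row 4: [-4*I/3, -3, 8, 0]


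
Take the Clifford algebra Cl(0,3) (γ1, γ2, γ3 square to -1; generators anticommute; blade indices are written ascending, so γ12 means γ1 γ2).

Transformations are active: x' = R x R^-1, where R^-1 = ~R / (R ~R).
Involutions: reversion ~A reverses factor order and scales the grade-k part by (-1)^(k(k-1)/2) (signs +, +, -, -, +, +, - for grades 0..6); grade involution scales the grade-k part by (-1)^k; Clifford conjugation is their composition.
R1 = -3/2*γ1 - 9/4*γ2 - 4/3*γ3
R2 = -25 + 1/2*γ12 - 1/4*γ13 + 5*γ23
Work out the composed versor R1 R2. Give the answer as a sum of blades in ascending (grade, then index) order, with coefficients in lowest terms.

Distribute over the terms of R1 (each basis-blade product reordered to ascending indices, repeated generators contracted through their squares):
(-3/2*γ1) R2 = 75/2*γ1 + 3/4*γ2 - 3/8*γ3 - 15/2*γ123
(-9/4*γ2) R2 = -9/8*γ1 + 225/4*γ2 + 45/4*γ3 - 9/16*γ123
(-4/3*γ3) R2 = 1/3*γ1 - 20/3*γ2 + 100/3*γ3 - 2/3*γ123
Summing the partial products and collecting blades:
Answer: 881/24*γ1 + 151/3*γ2 + 1061/24*γ3 - 419/48*γ123


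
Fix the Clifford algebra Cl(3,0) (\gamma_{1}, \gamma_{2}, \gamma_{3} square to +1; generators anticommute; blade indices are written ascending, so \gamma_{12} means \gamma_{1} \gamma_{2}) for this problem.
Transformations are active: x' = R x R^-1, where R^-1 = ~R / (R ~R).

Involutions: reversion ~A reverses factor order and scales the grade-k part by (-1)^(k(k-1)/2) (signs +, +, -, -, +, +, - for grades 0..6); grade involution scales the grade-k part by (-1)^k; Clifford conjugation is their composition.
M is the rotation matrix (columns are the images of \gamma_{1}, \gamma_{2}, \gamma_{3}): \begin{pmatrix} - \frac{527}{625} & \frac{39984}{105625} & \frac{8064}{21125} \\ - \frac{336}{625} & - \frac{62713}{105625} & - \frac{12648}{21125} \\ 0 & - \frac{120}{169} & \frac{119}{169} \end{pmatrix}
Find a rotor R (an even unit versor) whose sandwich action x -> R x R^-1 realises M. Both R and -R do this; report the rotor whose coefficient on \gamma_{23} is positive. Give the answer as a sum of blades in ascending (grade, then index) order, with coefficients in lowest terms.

Method: write R = a + b12*\gamma_{12} + b13*\gamma_{13} + b23*\gamma_{23} with a^2 + b12^2 + b13^2 + b23^2 = 1 (so R^-1 = ~R). Expanding the columns R e_j ~R gives tr M = 4a^2 - 1 and, from the antisymmetric part, M21 - M12 = -4a*b12, M13 - M31 = 4a*b13, M32 - M23 = -4a*b23.
Here tr M = -\frac{77401}{105625}, so a^2 = (1 + tr M)/4 = \frac{7056}{105625} and a = ±\frac{84}{325}. Taking a = \frac{84}{325}: M21 - M12 = -\frac{96768}{105625}, M13 - M31 = \frac{8064}{21125}, M32 - M23 = -\frac{2352}{21125}, giving b12 = \frac{288}{325}, b13 = \frac{24}{65}, b23 = \frac{7}{65}, i.e. R = \frac{84}{325} + \frac{288}{325} \gamma_{12} + \frac{24}{65} \gamma_{13} + \frac{7}{65} \gamma_{23}.
Its \gamma_{23} coefficient is already positive.
Answer: \frac{84}{325} + \frac{288}{325} \gamma_{12} + \frac{24}{65} \gamma_{13} + \frac{7}{65} \gamma_{23}. Note: both R and -R realise this M (trace -\frac{77401}{105625}); the covering map identifies them, and the \gamma_{23}-coefficient sign is the tie-breaker.


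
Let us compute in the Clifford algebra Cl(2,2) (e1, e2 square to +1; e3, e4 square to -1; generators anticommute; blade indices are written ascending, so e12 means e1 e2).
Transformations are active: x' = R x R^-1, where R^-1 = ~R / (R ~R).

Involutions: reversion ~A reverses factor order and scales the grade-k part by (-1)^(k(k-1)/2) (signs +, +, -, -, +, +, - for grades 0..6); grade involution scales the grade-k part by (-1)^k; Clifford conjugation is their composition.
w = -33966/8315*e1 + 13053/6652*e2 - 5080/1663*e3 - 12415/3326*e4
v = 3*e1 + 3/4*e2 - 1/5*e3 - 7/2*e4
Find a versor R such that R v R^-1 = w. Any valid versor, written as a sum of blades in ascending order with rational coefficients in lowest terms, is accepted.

Equal squares first: v^2 = w^2 = -1091/400. Then v + w = -9021/8315*e1 + 9021/3326*e2 - 27063/8315*e3 - 12028/1663*e4 is a versor taking v to w, provided it is invertible.
Answer: -9021/8315*e1 + 9021/3326*e2 - 27063/8315*e3 - 12028/1663*e4


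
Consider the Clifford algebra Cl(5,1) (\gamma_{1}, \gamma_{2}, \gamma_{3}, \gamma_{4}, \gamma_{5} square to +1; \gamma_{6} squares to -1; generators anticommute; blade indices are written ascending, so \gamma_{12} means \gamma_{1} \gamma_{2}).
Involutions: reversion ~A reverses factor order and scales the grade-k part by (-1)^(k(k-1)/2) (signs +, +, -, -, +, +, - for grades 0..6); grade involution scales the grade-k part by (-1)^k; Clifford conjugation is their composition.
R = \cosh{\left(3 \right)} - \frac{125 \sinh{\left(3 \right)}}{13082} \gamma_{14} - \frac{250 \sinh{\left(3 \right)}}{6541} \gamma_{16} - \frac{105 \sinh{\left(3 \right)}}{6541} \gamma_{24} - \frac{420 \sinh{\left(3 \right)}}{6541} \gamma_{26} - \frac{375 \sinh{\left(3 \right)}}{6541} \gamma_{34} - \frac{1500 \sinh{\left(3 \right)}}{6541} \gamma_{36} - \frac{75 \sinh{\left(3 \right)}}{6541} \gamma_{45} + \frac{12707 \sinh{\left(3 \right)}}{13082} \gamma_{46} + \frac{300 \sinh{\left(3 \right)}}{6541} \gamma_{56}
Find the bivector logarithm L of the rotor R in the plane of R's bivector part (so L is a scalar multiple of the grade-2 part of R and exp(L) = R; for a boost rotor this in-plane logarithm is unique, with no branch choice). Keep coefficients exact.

The scalar part of R is \cosh{\left(3 \right)}, which determines |rapidity| via cosh; the sign lives in the bivector part, and pairing them (bivector part over sinh of the rapidity = the plane) gives the unique in-plane L = rapidity * plane.
Concretely: cosh(rapidity) = \cosh{\left(3 \right)} gives rapidity = ±3, and since rapidity/sinh(rapidity) is even the sign is immaterial: L = (rapidity/sinh(rapidity)) * <R>_2 = (\frac{3}{\sinh{\left(3 \right)}}) * <R>_2.
Answer: - \frac{375}{13082} \gamma_{14} - \frac{750}{6541} \gamma_{16} - \frac{315}{6541} \gamma_{24} - \frac{1260}{6541} \gamma_{26} - \frac{1125}{6541} \gamma_{34} - \frac{4500}{6541} \gamma_{36} - \frac{225}{6541} \gamma_{45} + \frac{38121}{13082} \gamma_{46} + \frac{900}{6541} \gamma_{56}
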